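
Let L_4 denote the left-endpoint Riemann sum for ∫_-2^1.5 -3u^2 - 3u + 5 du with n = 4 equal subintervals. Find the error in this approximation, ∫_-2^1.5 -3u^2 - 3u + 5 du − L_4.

-0.95703125

Exact integral: ∫_-2^1.5 f(u) du = 8.75.
L_4 = 9.70703125.
Error = 8.75 − 9.70703125 = -0.95703125.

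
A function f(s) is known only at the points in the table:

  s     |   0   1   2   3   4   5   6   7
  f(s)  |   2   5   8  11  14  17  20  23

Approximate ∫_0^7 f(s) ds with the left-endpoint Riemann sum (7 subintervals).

Δs = 1.
Sum = 1·[2 + 5 + 8 + 11 + 14 + 17 + 20] = 77.

77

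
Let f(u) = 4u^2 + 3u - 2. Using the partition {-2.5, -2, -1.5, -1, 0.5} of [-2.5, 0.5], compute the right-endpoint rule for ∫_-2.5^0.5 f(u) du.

5.5

Subinterval widths: 0.5, 0.5, 0.5, 1.5.
Right endpoints: -2, -1.5, -1, 0.5.
f(-2) = 8, f(-1.5) = 2.5, f(-1) = -1, f(0.5) = 0.5.
Sum = Σ Δu_i · f(u_i).
Sum = 5.5.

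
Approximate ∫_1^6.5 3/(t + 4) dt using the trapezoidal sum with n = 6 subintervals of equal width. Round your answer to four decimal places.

Δt = (6.5 − 1)/6 = 11/12.
f(1) = 0.6, f(23/12) = 36/71, f(17/6) = 18/41, f(3.75) = 12/31, f(14/3) = 9/26, f(67/12) = 36/115, f(6.5) = 2/7.
T_6 = (Δt/2)·[f(t_0) + 2f(t_1) + ... + 2f(t_{5}) + f(t_6)].
Sum ≈ 2.2323.

2.2323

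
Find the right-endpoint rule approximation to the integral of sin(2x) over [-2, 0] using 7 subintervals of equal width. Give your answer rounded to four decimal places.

Δx = (0 − (-2))/7 = 2/7.
Right endpoints: -12/7, -10/7, -8/7, -6/7, -4/7, -2/7, 0.
f(-12/7) ≈ 0.2831, f(-10/7) ≈ -0.2806, f(-8/7) ≈ -0.7551, f(-6/7) ≈ -0.9897, f(-4/7) ≈ -0.9098, f(-2/7) ≈ -0.5408, f(0) ≈ 0.0000.
Sum = Δx · [f(-12/7) + f(-10/7) + f(-8/7) + ...].
Sum ≈ -0.9123.

-0.9123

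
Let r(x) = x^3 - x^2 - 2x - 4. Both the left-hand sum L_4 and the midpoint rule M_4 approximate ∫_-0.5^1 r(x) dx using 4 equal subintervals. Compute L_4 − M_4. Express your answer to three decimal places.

L_4 ≈ -6.40723.
M_4 ≈ -6.88623.
L_4 − M_4 ≈ 0.479.

0.479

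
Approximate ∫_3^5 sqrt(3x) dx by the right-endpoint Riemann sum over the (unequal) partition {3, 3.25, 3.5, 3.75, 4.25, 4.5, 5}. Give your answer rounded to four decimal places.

Subinterval widths: 0.25, 0.25, 0.25, 0.5, 0.25, 0.5.
Right endpoints: 3.25, 3.5, 3.75, 4.25, 4.5, 5.
f(3.25) ≈ 3.1225, f(3.5) ≈ 3.2404, f(3.75) ≈ 3.3541, f(4.25) ≈ 3.5707, f(4.5) ≈ 3.6742, f(5) ≈ 3.8730.
Sum = Σ Δx_i · f(x_i).
Sum ≈ 7.0697.

7.0697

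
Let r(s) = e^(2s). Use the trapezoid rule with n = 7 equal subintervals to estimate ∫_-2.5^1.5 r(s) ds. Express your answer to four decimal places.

Δs = (1.5 − (-2.5))/7 = 4/7.
r(-2.5) ≈ 0.0067, r(-27/14) ≈ 0.0211, r(-19/14) ≈ 0.0663, r(-11/14) ≈ 0.2077, r(-3/14) ≈ 0.6514, r(5/14) ≈ 2.0427, r(13/14) ≈ 6.4054, r(1.5) ≈ 20.0855.
T_7 = (Δs/2)·[r(s_0) + 2r(s_1) + ... + 2r(s_{6}) + r(s_7)].
Sum ≈ 11.1091.

11.1091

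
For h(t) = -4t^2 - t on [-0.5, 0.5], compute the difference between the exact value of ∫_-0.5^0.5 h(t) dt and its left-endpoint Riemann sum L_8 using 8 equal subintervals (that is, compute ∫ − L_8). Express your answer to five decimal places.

-0.05208

Exact integral: ∫_-0.5^0.5 h(t) dt ≈ -0.3333333.
L_8 = -0.28125.
Error ≈ -0.3333333 − (-0.28125) ≈ -0.05208.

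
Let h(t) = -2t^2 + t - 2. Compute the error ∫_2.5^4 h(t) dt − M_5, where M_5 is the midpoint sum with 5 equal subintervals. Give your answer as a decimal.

Exact integral: ∫_2.5^4 h(t) dt = -30.375.
M_5 = -30.3525.
Error = -30.375 − (-30.3525) = -0.0225.

-0.0225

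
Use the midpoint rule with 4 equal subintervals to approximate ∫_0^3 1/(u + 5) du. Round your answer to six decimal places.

0.469435

Δu = (3 − 0)/4 = 0.75.
Midpoints: 0.375, 1.125, 1.875, 2.625.
f(0.375) = 8/43, f(1.125) = 8/49, f(1.875) = 8/55, f(2.625) = 8/61.
Sum = Δu · [f(0.375) + f(1.125) + f(1.875) + f(2.625)].
Sum ≈ 0.469435.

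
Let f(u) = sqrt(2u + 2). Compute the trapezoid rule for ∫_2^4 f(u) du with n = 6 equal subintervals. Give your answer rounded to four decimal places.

Δu = (4 − 2)/6 = 1/3.
f(2) ≈ 2.4495, f(7/3) ≈ 2.5820, f(8/3) ≈ 2.7080, f(3) ≈ 2.8284, f(10/3) ≈ 2.9439, f(11/3) ≈ 3.0551, f(4) ≈ 3.1623.
T_6 = (Δu/2)·[f(u_0) + 2f(u_1) + ... + 2f(u_{5}) + f(u_6)].
Sum ≈ 5.6411.

5.6411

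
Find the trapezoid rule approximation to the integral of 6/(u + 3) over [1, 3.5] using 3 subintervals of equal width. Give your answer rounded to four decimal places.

Δu = (3.5 − 1)/3 = 5/6.
f(1) = 1.5, f(11/6) = 36/29, f(8/3) = 18/17, f(3.5) = 12/13.
T_3 = (Δu/2)·[f(u_0) + 2f(u_1) + 2f(u_2) + f(u_3)].
Sum ≈ 2.9265.

2.9265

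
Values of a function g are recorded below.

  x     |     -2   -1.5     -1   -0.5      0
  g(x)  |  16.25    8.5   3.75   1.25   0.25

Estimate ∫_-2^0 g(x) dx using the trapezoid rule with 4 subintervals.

10.875

Δx = 0.5.
T_4 = (0.5/2)·[16.25 + 2·8.5 + 2·3.75 + 2·1.25 + 0.25] = 10.875.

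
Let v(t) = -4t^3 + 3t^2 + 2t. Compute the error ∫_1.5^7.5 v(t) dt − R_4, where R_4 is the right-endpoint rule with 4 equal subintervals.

1239.75

Exact integral: ∫_1.5^7.5 v(t) dt = -2686.5.
R_4 = -3926.25.
Error = -2686.5 − (-3926.25) = 1239.75.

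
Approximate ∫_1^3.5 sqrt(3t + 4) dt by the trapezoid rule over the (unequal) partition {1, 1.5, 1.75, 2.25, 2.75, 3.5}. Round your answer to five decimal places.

Subinterval widths: 0.5, 0.25, 0.5, 0.5, 0.75.
f(1) ≈ 2.64575, f(1.5) ≈ 2.91548, f(1.75) ≈ 3.04138, f(2.25) ≈ 3.27872, f(2.75) ≈ 3.50000, f(3.5) ≈ 3.80789.
On each subinterval the trapezoid contributes (Δt_i/2)·[f(t_{i-1}) + f(t_i)].
Sum ≈ 8.15008.

8.15008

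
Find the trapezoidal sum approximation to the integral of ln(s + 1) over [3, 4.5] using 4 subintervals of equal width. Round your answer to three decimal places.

2.330

Δs = (4.5 − 3)/4 = 0.375.
f(3) ≈ 1.386, f(3.375) ≈ 1.476, f(3.75) ≈ 1.558, f(4.125) ≈ 1.634, f(4.5) ≈ 1.705.
T_4 = (Δs/2)·[f(s_0) + 2f(s_1) + 2f(s_2) + 2f(s_3) + f(s_4)].
Sum ≈ 2.330.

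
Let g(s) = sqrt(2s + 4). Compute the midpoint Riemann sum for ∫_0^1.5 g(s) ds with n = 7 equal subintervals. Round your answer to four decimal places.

Δs = (1.5 − 0)/7 = 3/14.
Midpoints: 3/28, 9/28, 15/28, 0.75, 27/28, 33/28, 39/28.
g(3/28) ≈ 2.0529, g(9/28) ≈ 2.1547, g(15/28) ≈ 2.2520, g(0.75) ≈ 2.3452, g(27/28) ≈ 2.4349, g(33/28) ≈ 2.5213, g(39/28) ≈ 2.6049.
Sum = Δs · [g(3/28) + g(9/28) + g(15/28) + ...].
Sum ≈ 3.5070.

3.5070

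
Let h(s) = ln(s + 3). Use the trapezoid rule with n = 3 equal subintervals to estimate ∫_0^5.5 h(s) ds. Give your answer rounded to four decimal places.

Δs = (5.5 − 0)/3 = 11/6.
h(0) ≈ 1.0986, h(11/6) ≈ 1.5755, h(11/3) ≈ 1.8971, h(5.5) ≈ 2.1401.
T_3 = (Δs/2)·[h(s_0) + 2h(s_1) + 2h(s_2) + h(s_3)].
Sum ≈ 9.3353.

9.3353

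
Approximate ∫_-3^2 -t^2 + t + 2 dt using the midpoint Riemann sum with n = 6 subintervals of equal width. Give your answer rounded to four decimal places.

-3.8773

Δt = (2 − (-3))/6 = 5/6.
Midpoints: -31/12, -1.75, -11/12, -1/12, 0.75, 19/12.
f(-31/12) = -1045/144, f(-1.75) = -2.8125, f(-11/12) = 35/144, f(-1/12) = 275/144, f(0.75) = 2.1875, f(19/12) = 155/144.
Sum = Δt · [f(-31/12) + f(-1.75) + f(-11/12) + ...].
Sum ≈ -3.8773.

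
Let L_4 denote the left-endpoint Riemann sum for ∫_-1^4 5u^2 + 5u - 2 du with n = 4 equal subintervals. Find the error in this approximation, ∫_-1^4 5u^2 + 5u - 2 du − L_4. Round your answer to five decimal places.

55.98958

Exact integral: ∫_-1^4 f(u) du ≈ 135.8333333.
L_4 = 79.84375.
Error ≈ 135.8333333 − 79.84375 ≈ 55.98958.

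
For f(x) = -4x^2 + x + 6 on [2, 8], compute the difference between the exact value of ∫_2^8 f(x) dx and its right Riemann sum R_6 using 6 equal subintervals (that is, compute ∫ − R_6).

Exact integral: ∫_2^8 f(x) dx = -606.
R_6 = -727.
Error = -606 − (-727) = 121.

121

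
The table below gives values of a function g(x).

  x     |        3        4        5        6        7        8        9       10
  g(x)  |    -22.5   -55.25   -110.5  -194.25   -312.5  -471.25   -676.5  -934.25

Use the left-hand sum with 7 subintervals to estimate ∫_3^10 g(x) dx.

Δx = 1.
Sum = 1·[(-22.5) + (-55.25) + (-110.5) + (-194.25) + (-312.5) + (-471.25) + (-676.5)] = -1842.75.

-1842.75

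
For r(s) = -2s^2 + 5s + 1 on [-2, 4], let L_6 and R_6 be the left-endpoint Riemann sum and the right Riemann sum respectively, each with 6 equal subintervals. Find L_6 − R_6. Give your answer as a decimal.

-6

L_6 = -17.
R_6 = -11.
L_6 − R_6 = -6.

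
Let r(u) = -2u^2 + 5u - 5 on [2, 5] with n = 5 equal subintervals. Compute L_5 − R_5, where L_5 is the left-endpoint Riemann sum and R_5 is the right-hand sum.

L_5 = -32.76.
R_5 = -48.96.
L_5 − R_5 = 16.2.

16.2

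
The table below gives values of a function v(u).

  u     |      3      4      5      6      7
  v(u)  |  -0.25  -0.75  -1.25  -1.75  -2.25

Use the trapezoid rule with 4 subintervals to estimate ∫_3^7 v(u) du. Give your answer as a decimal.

Δu = 1.
T_4 = (1/2)·[(-0.25) + 2·(-0.75) + 2·(-1.25) + 2·(-1.75) + (-2.25)] = -5.

-5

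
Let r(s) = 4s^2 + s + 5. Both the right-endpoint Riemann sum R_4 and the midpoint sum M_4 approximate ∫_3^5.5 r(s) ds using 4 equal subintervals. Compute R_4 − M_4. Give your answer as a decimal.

28.3203125

R_4 = 236.953125.
M_4 = 208.6328125.
R_4 − M_4 = 28.3203125.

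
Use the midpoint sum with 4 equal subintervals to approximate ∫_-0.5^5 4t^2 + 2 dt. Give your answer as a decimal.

Δt = (5 − (-0.5))/4 = 1.375.
Midpoints: 0.1875, 1.5625, 2.9375, 4.3125.
f(0.1875) = 2.140625, f(1.5625) = 11.765625, f(2.9375) = 36.515625, f(4.3125) = 76.390625.
Sum = Δt · [f(0.1875) + f(1.5625) + f(2.9375) + f(4.3125)].
Sum = 174.3671875.

174.3671875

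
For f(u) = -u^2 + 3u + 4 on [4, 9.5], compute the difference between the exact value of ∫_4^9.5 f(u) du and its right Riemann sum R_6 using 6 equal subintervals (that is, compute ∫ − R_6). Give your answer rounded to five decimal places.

27.23900

Exact integral: ∫_4^9.5 f(u) du ≈ -131.0833333.
R_6 ≈ -158.3223380.
Error ≈ -131.0833333 − (-158.3223380) ≈ 27.23900.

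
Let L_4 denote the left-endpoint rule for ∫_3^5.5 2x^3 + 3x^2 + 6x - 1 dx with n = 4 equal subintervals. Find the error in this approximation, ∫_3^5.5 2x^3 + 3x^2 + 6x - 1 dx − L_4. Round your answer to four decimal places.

Exact integral: ∫_3^5.5 f(x) dx = 617.65625.
L_4 ≈ 510.576172.
Error ≈ 617.65625 − 510.576172 ≈ 107.0801.

107.0801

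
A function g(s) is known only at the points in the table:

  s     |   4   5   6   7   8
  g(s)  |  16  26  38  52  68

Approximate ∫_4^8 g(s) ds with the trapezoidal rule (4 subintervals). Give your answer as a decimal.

Δs = 1.
T_4 = (1/2)·[16 + 2·26 + 2·38 + 2·52 + 68] = 158.

158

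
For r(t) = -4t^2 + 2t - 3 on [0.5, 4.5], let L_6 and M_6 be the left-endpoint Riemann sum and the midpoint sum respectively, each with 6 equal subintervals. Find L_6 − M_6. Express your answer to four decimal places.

L_6 ≈ -90.518519.
M_6 ≈ -112.740741.
L_6 − M_6 ≈ 22.2222.

22.2222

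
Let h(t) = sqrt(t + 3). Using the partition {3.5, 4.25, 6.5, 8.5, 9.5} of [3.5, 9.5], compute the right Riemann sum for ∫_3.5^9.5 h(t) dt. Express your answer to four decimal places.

Subinterval widths: 0.75, 2.25, 2, 1.
Right endpoints: 4.25, 6.5, 8.5, 9.5.
h(4.25) ≈ 2.6926, h(6.5) ≈ 3.0822, h(8.5) ≈ 3.3912, h(9.5) ≈ 3.5355.
Sum = Σ Δt_i · h(t_i).
Sum ≈ 19.2723.

19.2723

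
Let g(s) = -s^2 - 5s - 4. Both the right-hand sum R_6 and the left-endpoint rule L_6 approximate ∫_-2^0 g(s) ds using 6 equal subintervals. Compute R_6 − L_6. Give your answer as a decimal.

R_6 ≈ -1.70370.
L_6 ≈ 0.29630.
R_6 − L_6 = -2.

-2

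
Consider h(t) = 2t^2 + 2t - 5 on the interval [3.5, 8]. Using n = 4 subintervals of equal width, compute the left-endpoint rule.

Δt = (8 − 3.5)/4 = 1.125.
Left endpoints: 3.5, 4.625, 5.75, 6.875.
h(3.5) = 26.5, h(4.625) = 47.03125, h(5.75) = 72.625, h(6.875) = 103.28125.
Sum = Δt · [h(3.5) + h(4.625) + h(5.75) + h(6.875)].
Sum = 280.6171875.

280.6171875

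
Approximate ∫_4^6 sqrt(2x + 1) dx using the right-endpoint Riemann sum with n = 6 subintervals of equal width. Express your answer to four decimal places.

Δx = (6 − 4)/6 = 1/3.
Right endpoints: 13/3, 14/3, 5, 16/3, 17/3, 6.
f(13/3) ≈ 3.1091, f(14/3) ≈ 3.2146, f(5) ≈ 3.3166, f(16/3) ≈ 3.4157, f(17/3) ≈ 3.5119, f(6) ≈ 3.6056.
Sum = Δx · [f(13/3) + f(14/3) + f(5) + ...].
Sum ≈ 6.7245.

6.7245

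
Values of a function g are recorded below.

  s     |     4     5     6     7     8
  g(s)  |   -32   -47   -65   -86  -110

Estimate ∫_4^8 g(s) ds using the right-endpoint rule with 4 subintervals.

Δs = 1.
Sum = 1·[(-47) + (-65) + (-86) + (-110)] = -308.

-308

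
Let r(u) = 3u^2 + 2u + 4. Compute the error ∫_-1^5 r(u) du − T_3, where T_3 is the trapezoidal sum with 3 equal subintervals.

Exact integral: ∫_-1^5 r(u) du = 174.
T_3 = 186.
Error = 174 − 186 = -12.

-12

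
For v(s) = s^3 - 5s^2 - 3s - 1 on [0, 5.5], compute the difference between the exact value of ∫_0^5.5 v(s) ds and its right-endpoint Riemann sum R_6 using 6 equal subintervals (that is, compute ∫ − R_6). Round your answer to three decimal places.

Exact integral: ∫_0^5.5 v(s) ds ≈ -99.40104.
R_6 ≈ -97.52792.
Error ≈ -99.40104 − (-97.52792) ≈ -1.873.

-1.873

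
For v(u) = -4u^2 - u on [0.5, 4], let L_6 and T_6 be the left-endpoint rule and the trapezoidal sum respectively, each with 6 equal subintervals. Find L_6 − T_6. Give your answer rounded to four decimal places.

L_6 ≈ -74.439815.
T_6 ≈ -93.835648.
L_6 − T_6 ≈ 19.3958.

19.3958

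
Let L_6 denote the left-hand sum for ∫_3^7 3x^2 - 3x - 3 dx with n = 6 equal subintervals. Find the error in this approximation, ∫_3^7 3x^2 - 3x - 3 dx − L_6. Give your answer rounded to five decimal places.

35.11111

Exact integral: ∫_3^7 f(x) dx = 244.
L_6 ≈ 208.8888889.
Error ≈ 244 − 208.8888889 ≈ 35.11111.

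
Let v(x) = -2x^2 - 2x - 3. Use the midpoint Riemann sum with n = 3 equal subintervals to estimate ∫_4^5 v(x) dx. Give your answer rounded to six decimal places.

-52.648148

Δx = (5 − 4)/3 = 1/3.
Midpoints: 25/6, 4.5, 29/6.
v(25/6) = -829/18, v(4.5) = -52.5, v(29/6) = -1069/18.
Sum = Δx · [v(25/6) + v(4.5) + v(29/6)].
Sum ≈ -52.648148.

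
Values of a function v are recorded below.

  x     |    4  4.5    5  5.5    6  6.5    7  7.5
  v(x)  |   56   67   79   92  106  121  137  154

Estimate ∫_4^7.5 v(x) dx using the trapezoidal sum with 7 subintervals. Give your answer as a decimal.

Δx = 0.5.
T_7 = (0.5/2)·[56 + 2·67 + 2·79 + 2·92 + 2·106 + 2·121 + 2·137 + 154] = 353.5.

353.5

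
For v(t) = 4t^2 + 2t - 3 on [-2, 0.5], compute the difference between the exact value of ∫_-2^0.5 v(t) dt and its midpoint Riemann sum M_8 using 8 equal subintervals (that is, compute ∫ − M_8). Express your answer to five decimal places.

0.08138

Exact integral: ∫_-2^0.5 v(t) dt ≈ -0.4166667.
M_8 ≈ -0.4980469.
Error ≈ -0.4166667 − (-0.4980469) ≈ 0.08138.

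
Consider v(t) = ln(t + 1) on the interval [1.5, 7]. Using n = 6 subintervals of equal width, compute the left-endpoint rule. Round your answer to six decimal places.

Δt = (7 − 1.5)/6 = 11/12.
Left endpoints: 1.5, 29/12, 10/3, 4.25, 31/6, 73/12.
v(1.5) ≈ 0.916291, v(29/12) ≈ 1.228665, v(10/3) ≈ 1.466337, v(4.25) ≈ 1.658228, v(31/6) ≈ 1.819158, v(73/12) ≈ 1.957745.
Sum = Δt · [v(1.5) + v(29/12) + v(10/3) + ...].
Sum ≈ 8.292556.

8.292556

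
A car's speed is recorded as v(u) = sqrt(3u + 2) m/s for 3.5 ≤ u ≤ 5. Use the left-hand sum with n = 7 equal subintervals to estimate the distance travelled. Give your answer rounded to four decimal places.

5.6921

Δu = (5 − 3.5)/7 = 3/14.
Left endpoints: 3.5, 26/7, 55/14, 29/7, 61/14, 32/7, 67/14.
v(3.5) ≈ 3.5355, v(26/7) ≈ 3.6253, v(55/14) ≈ 3.7129, v(29/7) ≈ 3.7985, v(61/14) ≈ 3.8822, v(32/7) ≈ 3.9641, v(67/14) ≈ 4.0444.
Sum = Δu · [v(3.5) + v(26/7) + v(55/14) + ...].
Sum ≈ 5.6921.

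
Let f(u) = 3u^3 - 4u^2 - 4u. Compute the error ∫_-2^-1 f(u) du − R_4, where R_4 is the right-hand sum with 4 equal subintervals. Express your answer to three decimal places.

-3.443

Exact integral: ∫_-2^-1 f(u) du ≈ -14.58333.
R_4 = -11.140625.
Error ≈ -14.58333 − (-11.140625) ≈ -3.443.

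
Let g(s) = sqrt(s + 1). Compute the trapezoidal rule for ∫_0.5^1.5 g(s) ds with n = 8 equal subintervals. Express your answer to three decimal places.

1.410

Δs = (1.5 − 0.5)/8 = 0.125.
g(0.5) ≈ 1.225, g(0.625) ≈ 1.275, g(0.75) ≈ 1.323, g(0.875) ≈ 1.369, g(1) ≈ 1.414, g(1.125) ≈ 1.458, g(1.25) ≈ 1.500, g(1.375) ≈ 1.541, g(1.5) ≈ 1.581.
T_8 = (Δs/2)·[g(s_0) + 2g(s_1) + ... + 2g(s_{7}) + g(s_8)].
Sum ≈ 1.410.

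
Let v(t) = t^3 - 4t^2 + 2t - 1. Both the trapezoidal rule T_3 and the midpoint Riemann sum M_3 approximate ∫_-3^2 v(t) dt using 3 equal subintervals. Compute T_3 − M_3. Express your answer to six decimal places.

T_3 ≈ -85.64814815.
M_3 ≈ -66.55092593.
T_3 − M_3 ≈ -19.097222.

-19.097222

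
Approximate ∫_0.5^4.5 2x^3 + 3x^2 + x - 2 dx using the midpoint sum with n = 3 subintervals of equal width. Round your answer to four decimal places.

Δx = (4.5 − 0.5)/3 = 4/3.
Midpoints: 7/6, 2.5, 23/6.
f(7/6) = 347/54, f(2.5) = 50.5, f(23/6) = 8563/54.
Sum = Δx · [f(7/6) + f(2.5) + f(23/6)].
Sum ≈ 287.3333.

287.3333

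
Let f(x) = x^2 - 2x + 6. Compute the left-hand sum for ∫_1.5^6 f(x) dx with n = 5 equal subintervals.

Δx = (6 − 1.5)/5 = 0.9.
Left endpoints: 1.5, 2.4, 3.3, 4.2, 5.1.
f(1.5) = 5.25, f(2.4) = 6.96, f(3.3) = 10.29, f(4.2) = 15.24, f(5.1) = 21.81.
Sum = Δx · [f(1.5) + f(2.4) + f(3.3) + f(4.2) + f(5.1)].
Sum = 53.595.

53.595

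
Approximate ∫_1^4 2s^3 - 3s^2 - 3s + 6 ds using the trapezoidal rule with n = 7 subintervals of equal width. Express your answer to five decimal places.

61.10204

Δs = (4 − 1)/7 = 3/7.
f(1) = 2, f(10/7) = 488/343, f(13/7) = 992/343, f(16/7) = 2522/343, f(19/7) = 5402/343, f(22/7) = 9956/343, f(25/7) = 16508/343, f(4) = 74.
T_7 = (Δs/2)·[f(s_0) + 2f(s_1) + ... + 2f(s_{6}) + f(s_7)].
Sum ≈ 61.10204.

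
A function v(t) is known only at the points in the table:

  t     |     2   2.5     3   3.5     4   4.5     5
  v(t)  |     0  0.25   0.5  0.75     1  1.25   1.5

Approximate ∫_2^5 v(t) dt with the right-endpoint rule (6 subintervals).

2.625

Δt = 0.5.
Sum = 0.5·[0.25 + 0.5 + 0.75 + 1 + 1.25 + 1.5] = 2.625.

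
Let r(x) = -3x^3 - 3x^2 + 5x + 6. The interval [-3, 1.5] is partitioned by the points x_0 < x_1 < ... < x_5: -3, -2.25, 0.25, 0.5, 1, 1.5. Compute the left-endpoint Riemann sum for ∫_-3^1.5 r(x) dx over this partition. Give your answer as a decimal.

Subinterval widths: 0.75, 2.5, 0.25, 0.5, 0.5.
Left endpoints: -3, -2.25, 0.25, 0.5, 1.
r(-3) = 45, r(-2.25) = 13.734375, r(0.25) = 7.015625, r(0.5) = 7.375, r(1) = 5.
Sum = Σ Δx_i · r(x_i).
Sum = 76.02734375.

76.02734375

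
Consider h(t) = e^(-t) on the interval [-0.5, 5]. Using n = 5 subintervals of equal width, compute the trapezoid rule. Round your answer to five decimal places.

Δt = (5 − (-0.5))/5 = 1.1.
h(-0.5) ≈ 1.64872, h(0.6) ≈ 0.54881, h(1.7) ≈ 0.18268, h(2.8) ≈ 0.06081, h(3.9) ≈ 0.02024, h(5) ≈ 0.00674.
T_5 = (Δt/2)·[h(t_0) + 2h(t_1) + ... + 2h(t_{4}) + h(t_5)].
Sum ≈ 1.80430.

1.80430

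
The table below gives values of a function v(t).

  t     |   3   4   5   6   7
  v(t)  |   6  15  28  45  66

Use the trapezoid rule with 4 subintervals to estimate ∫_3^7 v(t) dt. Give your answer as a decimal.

Δt = 1.
T_4 = (1/2)·[6 + 2·15 + 2·28 + 2·45 + 66] = 124.

124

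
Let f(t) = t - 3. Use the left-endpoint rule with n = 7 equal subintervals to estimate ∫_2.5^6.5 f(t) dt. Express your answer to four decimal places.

4.8571

Δt = (6.5 − 2.5)/7 = 4/7.
Left endpoints: 2.5, 43/14, 51/14, 59/14, 67/14, 75/14, 83/14.
f(2.5) = -0.5, f(43/14) = 1/14, f(51/14) = 9/14, f(59/14) = 17/14, f(67/14) = 25/14, f(75/14) = 33/14, f(83/14) = 41/14.
Sum = Δt · [f(2.5) + f(43/14) + f(51/14) + ...].
Sum ≈ 4.8571.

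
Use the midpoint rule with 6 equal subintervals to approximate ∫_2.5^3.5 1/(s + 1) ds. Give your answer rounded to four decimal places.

0.2513

Δs = (3.5 − 2.5)/6 = 1/6.
Midpoints: 31/12, 2.75, 35/12, 37/12, 3.25, 41/12.
f(31/12) = 12/43, f(2.75) = 4/15, f(35/12) = 12/47, f(37/12) = 12/49, f(3.25) = 4/17, f(41/12) = 12/53.
Sum = Δs · [f(31/12) + f(2.75) + f(35/12) + ...].
Sum ≈ 0.2513.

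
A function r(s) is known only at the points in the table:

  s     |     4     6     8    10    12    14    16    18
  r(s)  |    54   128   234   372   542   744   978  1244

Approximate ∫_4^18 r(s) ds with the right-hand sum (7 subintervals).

8484

Δs = 2.
Sum = 2·[128 + 234 + 372 + 542 + 744 + 978 + 1244] = 8484.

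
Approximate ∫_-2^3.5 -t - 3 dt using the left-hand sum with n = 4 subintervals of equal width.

-16.84375

Δt = (3.5 − (-2))/4 = 1.375.
Left endpoints: -2, -0.625, 0.75, 2.125.
f(-2) = -1, f(-0.625) = -2.375, f(0.75) = -3.75, f(2.125) = -5.125.
Sum = Δt · [f(-2) + f(-0.625) + f(0.75) + f(2.125)].
Sum = -16.84375.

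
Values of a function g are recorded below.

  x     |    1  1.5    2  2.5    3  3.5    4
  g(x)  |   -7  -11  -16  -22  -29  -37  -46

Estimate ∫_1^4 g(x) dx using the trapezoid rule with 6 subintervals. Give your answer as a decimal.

Δx = 0.5.
T_6 = (0.5/2)·[(-7) + 2·(-11) + 2·(-16) + 2·(-22) + 2·(-29) + 2·(-37) + (-46)] = -70.75.

-70.75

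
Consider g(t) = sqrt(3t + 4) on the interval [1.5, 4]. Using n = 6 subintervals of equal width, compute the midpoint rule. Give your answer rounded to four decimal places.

Δt = (4 − 1.5)/6 = 5/12.
Midpoints: 41/24, 2.125, 61/24, 71/24, 3.375, 91/24.
g(41/24) ≈ 3.0208, g(2.125) ≈ 3.2210, g(61/24) ≈ 3.4095, g(71/24) ≈ 3.5882, g(3.375) ≈ 3.7583, g(91/24) ≈ 3.9211.
Sum = Δt · [g(41/24) + g(2.125) + g(61/24) + ...].
Sum ≈ 8.7162.

8.7162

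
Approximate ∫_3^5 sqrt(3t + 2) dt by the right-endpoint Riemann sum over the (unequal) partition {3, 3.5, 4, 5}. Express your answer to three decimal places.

7.762

Subinterval widths: 0.5, 0.5, 1.
Right endpoints: 3.5, 4, 5.
f(3.5) ≈ 3.536, f(4) ≈ 3.742, f(5) ≈ 4.123.
Sum = Σ Δt_i · f(t_i).
Sum ≈ 7.762.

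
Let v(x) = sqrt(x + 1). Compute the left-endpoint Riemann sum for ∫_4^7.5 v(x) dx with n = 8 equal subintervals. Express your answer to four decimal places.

Δx = (7.5 − 4)/8 = 0.4375.
Left endpoints: 4, 4.4375, 4.875, 5.3125, 5.75, 6.1875, 6.625, 7.0625.
v(4) ≈ 2.2361, v(4.4375) ≈ 2.3318, v(4.875) ≈ 2.4238, v(5.3125) ≈ 2.5125, v(5.75) ≈ 2.5981, v(6.1875) ≈ 2.6810, v(6.625) ≈ 2.7613, v(7.0625) ≈ 2.8395.
Sum = Δx · [v(4) + v(4.4375) + v(4.875) + ...].
Sum ≈ 8.9180.

8.9180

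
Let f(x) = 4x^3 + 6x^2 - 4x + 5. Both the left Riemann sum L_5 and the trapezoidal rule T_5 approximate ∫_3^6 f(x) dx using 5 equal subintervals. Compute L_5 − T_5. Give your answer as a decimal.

L_5 = 1293.
T_5 = 1564.8.
L_5 − T_5 = -271.8.

-271.8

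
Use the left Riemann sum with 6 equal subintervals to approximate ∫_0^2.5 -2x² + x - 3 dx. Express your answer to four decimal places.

Δx = (2.5 − 0)/6 = 5/12.
Left endpoints: 0, 5/12, 5/6, 1.25, 5/3, 25/12.
f(0) = -3, f(5/12) = -211/72, f(5/6) = -32/9, f(1.25) = -4.875, f(5/3) = -62/9, f(25/12) = -691/72.
Sum = Δx · [f(0) + f(5/12) + f(5/6) + ...].
Sum ≈ -12.8530.

-12.8530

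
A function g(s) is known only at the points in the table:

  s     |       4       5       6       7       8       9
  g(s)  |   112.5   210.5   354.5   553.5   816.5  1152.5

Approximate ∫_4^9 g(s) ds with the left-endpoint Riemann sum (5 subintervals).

Δs = 1.
Sum = 1·[112.5 + 210.5 + 354.5 + 553.5 + 816.5] = 2047.5.

2047.5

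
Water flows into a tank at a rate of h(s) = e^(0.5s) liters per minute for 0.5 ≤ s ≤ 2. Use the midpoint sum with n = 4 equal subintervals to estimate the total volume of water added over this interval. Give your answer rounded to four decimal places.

Δs = (2 − 0.5)/4 = 0.375.
Midpoints: 0.6875, 1.0625, 1.4375, 1.8125.
h(0.6875) ≈ 1.4102, h(1.0625) ≈ 1.7011, h(1.4375) ≈ 2.0519, h(1.8125) ≈ 2.4750.
Sum = Δs · [h(0.6875) + h(1.0625) + h(1.4375) + h(1.8125)].
Sum ≈ 2.8643.

2.8643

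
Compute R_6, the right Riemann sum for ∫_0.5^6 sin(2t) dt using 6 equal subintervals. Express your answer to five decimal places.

-0.73828

Δt = (6 − 0.5)/6 = 11/12.
Right endpoints: 17/12, 7/3, 3.25, 25/6, 61/12, 6.
f(17/12) ≈ 0.30340, f(7/3) ≈ -0.99895, f(3.25) ≈ 0.21512, f(25/6) ≈ 0.88729, f(61/12) ≈ -0.67568, f(6) ≈ -0.53657.
Sum = Δt · [f(17/12) + f(7/3) + f(3.25) + ...].
Sum ≈ -0.73828.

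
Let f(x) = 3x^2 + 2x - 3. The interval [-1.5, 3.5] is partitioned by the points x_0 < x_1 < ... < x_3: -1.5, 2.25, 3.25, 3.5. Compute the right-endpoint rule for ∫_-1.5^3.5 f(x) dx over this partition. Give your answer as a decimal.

Subinterval widths: 3.75, 1, 0.25.
Right endpoints: 2.25, 3.25, 3.5.
f(2.25) = 16.6875, f(3.25) = 35.1875, f(3.5) = 40.75.
Sum = Σ Δx_i · f(x_i).
Sum = 107.953125.

107.953125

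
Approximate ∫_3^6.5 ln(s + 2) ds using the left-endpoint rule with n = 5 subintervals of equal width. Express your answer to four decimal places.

6.4543

Δs = (6.5 − 3)/5 = 0.7.
Left endpoints: 3, 3.7, 4.4, 5.1, 5.8.
f(3) ≈ 1.6094, f(3.7) ≈ 1.7405, f(4.4) ≈ 1.8563, f(5.1) ≈ 1.9601, f(5.8) ≈ 2.0541.
Sum = Δs · [f(3) + f(3.7) + f(4.4) + f(5.1) + f(5.8)].
Sum ≈ 6.4543.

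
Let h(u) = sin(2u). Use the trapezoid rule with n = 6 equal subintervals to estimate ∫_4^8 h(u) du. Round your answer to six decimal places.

0.344058

Δu = (8 − 4)/6 = 2/3.
h(4) ≈ 0.989358, h(14/3) ≈ 0.091317, h(16/3) ≈ -0.946396, h(6) ≈ -0.536573, h(20/3) ≈ 0.693952, h(22/3) ≈ 0.863060, h(8) ≈ -0.287903.
T_6 = (Δu/2)·[h(u_0) + 2h(u_1) + ... + 2h(u_{5}) + h(u_6)].
Sum ≈ 0.344058.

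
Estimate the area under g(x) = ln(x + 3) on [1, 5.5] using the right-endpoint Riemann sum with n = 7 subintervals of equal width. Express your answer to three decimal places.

8.383

Δx = (5.5 − 1)/7 = 9/14.
Right endpoints: 23/14, 16/7, 41/14, 25/7, 59/14, 34/7, 5.5.
g(23/14) ≈ 1.535, g(16/7) ≈ 1.665, g(41/14) ≈ 1.780, g(25/7) ≈ 1.883, g(59/14) ≈ 1.976, g(34/7) ≈ 2.061, g(5.5) ≈ 2.140.
Sum = Δx · [g(23/14) + g(16/7) + g(41/14) + ...].
Sum ≈ 8.383.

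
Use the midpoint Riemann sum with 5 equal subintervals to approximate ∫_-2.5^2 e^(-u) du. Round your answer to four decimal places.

Δu = (2 − (-2.5))/5 = 0.9.
Midpoints: -2.05, -1.15, -0.25, 0.65, 1.55.
f(-2.05) ≈ 7.7679, f(-1.15) ≈ 3.1582, f(-0.25) ≈ 1.2840, f(0.65) ≈ 0.5220, f(1.55) ≈ 0.2122.
Sum = Δu · [f(-2.05) + f(-1.15) + f(-0.25) + f(0.65) + f(1.55)].
Sum ≈ 11.6500.

11.6500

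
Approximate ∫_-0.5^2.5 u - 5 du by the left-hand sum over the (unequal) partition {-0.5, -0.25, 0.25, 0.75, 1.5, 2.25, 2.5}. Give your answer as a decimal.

-12.875

Subinterval widths: 0.25, 0.5, 0.5, 0.75, 0.75, 0.25.
Left endpoints: -0.5, -0.25, 0.25, 0.75, 1.5, 2.25.
f(-0.5) = -5.5, f(-0.25) = -5.25, f(0.25) = -4.75, f(0.75) = -4.25, f(1.5) = -3.5, f(2.25) = -2.75.
Sum = Σ Δu_i · f(u_i).
Sum = -12.875.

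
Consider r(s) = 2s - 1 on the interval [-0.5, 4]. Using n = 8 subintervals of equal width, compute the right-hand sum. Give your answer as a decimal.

Δs = (4 − (-0.5))/8 = 0.5625.
Right endpoints: 0.0625, 0.625, 1.1875, 1.75, 2.3125, 2.875, 3.4375, 4.
r(0.0625) = -0.875, r(0.625) = 0.25, r(1.1875) = 1.375, r(1.75) = 2.5, r(2.3125) = 3.625, r(2.875) = 4.75, r(3.4375) = 5.875, r(4) = 7.
Sum = Δs · [r(0.0625) + r(0.625) + r(1.1875) + ...].
Sum = 13.78125.

13.78125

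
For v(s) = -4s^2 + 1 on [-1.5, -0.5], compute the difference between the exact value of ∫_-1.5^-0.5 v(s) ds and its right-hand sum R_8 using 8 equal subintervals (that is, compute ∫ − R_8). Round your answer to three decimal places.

-0.490

Exact integral: ∫_-1.5^-0.5 v(s) ds ≈ -3.33333.
R_8 = -2.84375.
Error ≈ -3.33333 − (-2.84375) ≈ -0.490.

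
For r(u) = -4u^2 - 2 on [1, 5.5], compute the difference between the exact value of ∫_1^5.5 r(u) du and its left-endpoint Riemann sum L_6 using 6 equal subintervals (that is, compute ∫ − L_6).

Exact integral: ∫_1^5.5 r(u) du = -229.5.
L_6 = -187.3125.
Error = -229.5 − (-187.3125) = -42.1875.

-42.1875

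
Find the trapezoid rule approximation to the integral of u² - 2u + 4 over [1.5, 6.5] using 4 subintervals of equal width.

71.71875

Δu = (6.5 − 1.5)/4 = 1.25.
f(1.5) = 3.25, f(2.75) = 6.0625, f(4) = 12, f(5.25) = 21.0625, f(6.5) = 33.25.
T_4 = (Δu/2)·[f(u_0) + 2f(u_1) + 2f(u_2) + 2f(u_3) + f(u_4)].
Sum = 71.71875.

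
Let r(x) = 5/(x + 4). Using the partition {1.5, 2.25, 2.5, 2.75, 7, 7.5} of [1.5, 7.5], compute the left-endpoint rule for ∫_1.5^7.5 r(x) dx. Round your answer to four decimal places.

Subinterval widths: 0.75, 0.25, 0.25, 4.25, 0.5.
Left endpoints: 1.5, 2.25, 2.5, 2.75, 7.
r(1.5) = 10/11, r(2.25) = 0.8, r(2.5) = 10/13, r(2.75) = 20/27, r(7) = 5/11.
Sum = Σ Δx_i · r(x_i).
Sum ≈ 4.4495.

4.4495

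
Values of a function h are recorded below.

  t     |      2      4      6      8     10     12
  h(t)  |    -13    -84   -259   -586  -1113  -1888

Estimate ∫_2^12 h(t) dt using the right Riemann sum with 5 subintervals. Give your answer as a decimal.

Δt = 2.
Sum = 2·[(-84) + (-259) + (-586) + (-1113) + (-1888)] = -7860.

-7860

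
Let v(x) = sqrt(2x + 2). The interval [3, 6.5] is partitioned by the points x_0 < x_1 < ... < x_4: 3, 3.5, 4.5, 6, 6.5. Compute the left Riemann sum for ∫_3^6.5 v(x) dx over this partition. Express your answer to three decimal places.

11.260

Subinterval widths: 0.5, 1, 1.5, 0.5.
Left endpoints: 3, 3.5, 4.5, 6.
v(3) ≈ 2.828, v(3.5) ≈ 3.000, v(4.5) ≈ 3.317, v(6) ≈ 3.742.
Sum = Σ Δx_i · v(x_i).
Sum ≈ 11.260.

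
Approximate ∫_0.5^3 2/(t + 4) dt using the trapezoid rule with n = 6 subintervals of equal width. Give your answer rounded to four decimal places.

Δt = (3 − 0.5)/6 = 5/12.
f(0.5) = 4/9, f(11/12) = 24/59, f(4/3) = 0.375, f(1.75) = 8/23, f(13/6) = 12/37, f(31/12) = 24/79, f(3) = 2/7.
T_6 = (Δt/2)·[f(t_0) + 2f(t_1) + ... + 2f(t_{5}) + f(t_6)].
Sum ≈ 0.8845.

0.8845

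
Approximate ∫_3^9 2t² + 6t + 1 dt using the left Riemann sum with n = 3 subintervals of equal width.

Δt = (9 − 3)/3 = 2.
Left endpoints: 3, 5, 7.
f(3) = 37, f(5) = 81, f(7) = 141.
Sum = Δt · [f(3) + f(5) + f(7)].
Sum = 518.

518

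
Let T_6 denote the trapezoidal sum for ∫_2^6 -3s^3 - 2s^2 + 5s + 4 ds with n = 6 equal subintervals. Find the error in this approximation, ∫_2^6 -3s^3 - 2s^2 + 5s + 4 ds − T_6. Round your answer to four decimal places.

Exact integral: ∫_2^6 f(s) ds ≈ -1002.666667.
T_6 ≈ -1013.925926.
Error ≈ -1002.666667 − (-1013.925926) ≈ 11.2593.

11.2593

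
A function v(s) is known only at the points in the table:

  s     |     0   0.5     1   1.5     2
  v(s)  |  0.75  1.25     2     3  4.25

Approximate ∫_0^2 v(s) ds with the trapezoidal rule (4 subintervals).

Δs = 0.5.
T_4 = (0.5/2)·[0.75 + 2·1.25 + 2·2 + 2·3 + 4.25] = 4.375.

4.375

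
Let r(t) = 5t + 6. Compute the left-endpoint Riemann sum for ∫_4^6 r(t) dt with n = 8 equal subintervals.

60.75

Δt = (6 − 4)/8 = 0.25.
Left endpoints: 4, 4.25, 4.5, 4.75, 5, 5.25, 5.5, 5.75.
r(4) = 26, r(4.25) = 27.25, r(4.5) = 28.5, r(4.75) = 29.75, r(5) = 31, r(5.25) = 32.25, r(5.5) = 33.5, r(5.75) = 34.75.
Sum = Δt · [r(4) + r(4.25) + r(4.5) + ...].
Sum = 60.75.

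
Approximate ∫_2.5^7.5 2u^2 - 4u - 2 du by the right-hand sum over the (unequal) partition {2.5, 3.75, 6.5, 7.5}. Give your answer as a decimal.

249.78125

Subinterval widths: 1.25, 2.75, 1.
Right endpoints: 3.75, 6.5, 7.5.
f(3.75) = 11.125, f(6.5) = 56.5, f(7.5) = 80.5.
Sum = Σ Δu_i · f(u_i).
Sum = 249.78125.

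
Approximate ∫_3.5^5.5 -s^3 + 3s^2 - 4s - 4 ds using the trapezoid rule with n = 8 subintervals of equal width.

Δs = (5.5 − 3.5)/8 = 0.25.
f(3.5) = -24.125, f(3.75) = -29.546875, f(4) = -36, f(4.25) = -43.578125, f(4.5) = -52.375, f(4.75) = -62.484375, f(5) = -74, f(5.25) = -87.015625, f(5.5) = -101.625.
T_8 = (Δs/2)·[f(s_0) + 2f(s_1) + ... + 2f(s_{7}) + f(s_8)].
Sum = -111.96875.

-111.96875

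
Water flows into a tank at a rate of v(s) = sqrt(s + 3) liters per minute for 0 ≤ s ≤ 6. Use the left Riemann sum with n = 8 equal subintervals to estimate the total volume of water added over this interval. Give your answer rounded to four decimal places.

14.0547

Δs = (6 − 0)/8 = 0.75.
Left endpoints: 0, 0.75, 1.5, 2.25, 3, 3.75, 4.5, 5.25.
v(0) ≈ 1.7321, v(0.75) ≈ 1.9365, v(1.5) ≈ 2.1213, v(2.25) ≈ 2.2913, v(3) ≈ 2.4495, v(3.75) ≈ 2.5981, v(4.5) ≈ 2.7386, v(5.25) ≈ 2.8723.
Sum = Δs · [v(0) + v(0.75) + v(1.5) + ...].
Sum ≈ 14.0547.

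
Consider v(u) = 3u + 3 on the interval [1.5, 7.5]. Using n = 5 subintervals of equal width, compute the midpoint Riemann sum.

Δu = (7.5 − 1.5)/5 = 1.2.
Midpoints: 2.1, 3.3, 4.5, 5.7, 6.9.
v(2.1) = 9.3, v(3.3) = 12.9, v(4.5) = 16.5, v(5.7) = 20.1, v(6.9) = 23.7.
Sum = Δu · [v(2.1) + v(3.3) + v(4.5) + v(5.7) + v(6.9)].
Sum = 99.

99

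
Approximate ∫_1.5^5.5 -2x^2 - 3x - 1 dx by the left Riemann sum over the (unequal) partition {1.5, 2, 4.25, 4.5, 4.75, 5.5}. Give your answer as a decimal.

-110.25

Subinterval widths: 0.5, 2.25, 0.25, 0.25, 0.75.
Left endpoints: 1.5, 2, 4.25, 4.5, 4.75.
f(1.5) = -10, f(2) = -15, f(4.25) = -49.875, f(4.5) = -55, f(4.75) = -60.375.
Sum = Σ Δx_i · f(x_i).
Sum = -110.25.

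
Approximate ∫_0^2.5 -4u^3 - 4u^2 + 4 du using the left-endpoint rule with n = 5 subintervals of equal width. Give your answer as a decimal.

Δu = (2.5 − 0)/5 = 0.5.
Left endpoints: 0, 0.5, 1, 1.5, 2.
f(0) = 4, f(0.5) = 2.5, f(1) = -4, f(1.5) = -18.5, f(2) = -44.
Sum = Δu · [f(0) + f(0.5) + f(1) + f(1.5) + f(2)].
Sum = -30.

-30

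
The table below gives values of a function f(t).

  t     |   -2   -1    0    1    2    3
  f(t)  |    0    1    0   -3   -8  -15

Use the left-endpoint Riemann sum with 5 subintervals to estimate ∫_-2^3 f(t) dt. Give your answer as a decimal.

-10

Δt = 1.
Sum = 1·[0 + 1 + 0 + (-3) + (-8)] = -10.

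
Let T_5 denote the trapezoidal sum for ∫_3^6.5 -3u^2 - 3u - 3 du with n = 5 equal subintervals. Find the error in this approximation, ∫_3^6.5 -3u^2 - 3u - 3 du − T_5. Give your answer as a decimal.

0.8575

Exact integral: ∫_3^6.5 f(u) du = -308.
T_5 = -308.8575.
Error = -308 − (-308.8575) = 0.8575.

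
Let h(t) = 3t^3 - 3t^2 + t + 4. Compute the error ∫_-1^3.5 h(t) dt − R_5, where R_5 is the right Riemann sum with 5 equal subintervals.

Exact integral: ∫_-1^3.5 h(t) dt = 91.546875.
R_5 = 142.6275.
Error = 91.546875 − 142.6275 = -51.080625.

-51.080625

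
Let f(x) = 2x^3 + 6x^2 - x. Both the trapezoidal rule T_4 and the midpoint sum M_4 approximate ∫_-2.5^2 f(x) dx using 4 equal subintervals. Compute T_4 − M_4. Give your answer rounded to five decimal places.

T_4 ≈ 41.1152344.
M_4 ≈ 34.7080078.
T_4 − M_4 ≈ 6.40723.

6.40723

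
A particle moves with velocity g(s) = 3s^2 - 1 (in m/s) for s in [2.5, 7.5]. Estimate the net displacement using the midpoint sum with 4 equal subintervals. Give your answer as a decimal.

Δs = (7.5 − 2.5)/4 = 1.25.
Midpoints: 3.125, 4.375, 5.625, 6.875.
g(3.125) = 28.296875, g(4.375) = 56.421875, g(5.625) = 93.921875, g(6.875) = 140.796875.
Sum = Δs · [g(3.125) + g(4.375) + g(5.625) + g(6.875)].
Sum = 399.296875.

399.296875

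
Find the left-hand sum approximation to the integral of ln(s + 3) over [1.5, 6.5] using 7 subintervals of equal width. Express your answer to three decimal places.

Δs = (6.5 − 1.5)/7 = 5/7.
Left endpoints: 1.5, 31/14, 41/14, 51/14, 61/14, 71/14, 81/14.
f(1.5) ≈ 1.504, f(31/14) ≈ 1.651, f(41/14) ≈ 1.780, f(51/14) ≈ 1.894, f(61/14) ≈ 1.996, f(71/14) ≈ 2.088, f(81/14) ≈ 2.173.
Sum = Δs · [f(1.5) + f(31/14) + f(41/14) + ...].
Sum ≈ 9.347.

9.347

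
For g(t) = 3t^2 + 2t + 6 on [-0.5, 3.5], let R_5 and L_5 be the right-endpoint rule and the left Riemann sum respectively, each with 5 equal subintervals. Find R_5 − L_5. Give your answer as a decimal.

R_5 = 97.88.
L_5 = 62.68.
R_5 − L_5 = 35.2.

35.2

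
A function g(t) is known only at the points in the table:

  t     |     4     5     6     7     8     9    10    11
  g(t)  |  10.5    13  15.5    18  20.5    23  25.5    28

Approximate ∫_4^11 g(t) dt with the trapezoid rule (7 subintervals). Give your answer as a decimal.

Δt = 1.
T_7 = (1/2)·[10.5 + 2·13 + 2·15.5 + 2·18 + 2·20.5 + 2·23 + 2·25.5 + 28] = 134.75.

134.75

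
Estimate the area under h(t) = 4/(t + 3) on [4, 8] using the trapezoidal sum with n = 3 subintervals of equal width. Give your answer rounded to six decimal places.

1.815101

Δt = (8 − 4)/3 = 4/3.
h(4) = 4/7, h(16/3) = 0.48, h(20/3) = 12/29, h(8) = 4/11.
T_3 = (Δt/2)·[h(t_0) + 2h(t_1) + 2h(t_2) + h(t_3)].
Sum ≈ 1.815101.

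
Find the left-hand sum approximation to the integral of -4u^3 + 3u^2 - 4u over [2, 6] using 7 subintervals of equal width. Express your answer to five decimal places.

-930.93878

Δu = (6 − 2)/7 = 4/7.
Left endpoints: 2, 18/7, 22/7, 26/7, 30/7, 34/7, 38/7.
f(2) = -28, f(18/7) = -20052/343, f(22/7) = -36740/343, f(26/7) = -61204/343, f(30/7) = -94980/343, f(34/7) = -139604/343, f(38/7) = -196612/343.
Sum = Δu · [f(2) + f(18/7) + f(22/7) + ...].
Sum ≈ -930.93878.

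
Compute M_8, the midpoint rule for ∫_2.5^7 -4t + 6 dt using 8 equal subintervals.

Δt = (7 − 2.5)/8 = 0.5625.
Midpoints: 2.78125, 3.34375, 3.90625, 4.46875, 5.03125, 5.59375, 6.15625, 6.71875.
f(2.78125) = -5.125, f(3.34375) = -7.375, f(3.90625) = -9.625, f(4.46875) = -11.875, f(5.03125) = -14.125, f(5.59375) = -16.375, f(6.15625) = -18.625, f(6.71875) = -20.875.
Sum = Δt · [f(2.78125) + f(3.34375) + f(3.90625) + ...].
Sum = -58.5.

-58.5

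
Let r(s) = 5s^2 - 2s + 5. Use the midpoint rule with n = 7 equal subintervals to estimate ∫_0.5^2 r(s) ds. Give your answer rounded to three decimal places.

16.846

Δs = (2 − 0.5)/7 = 3/14.
Midpoints: 17/28, 23/28, 29/28, 1.25, 41/28, 47/28, 53/28.
r(17/28) = 4413/784, r(23/28) = 5277/784, r(29/28) = 6501/784, r(1.25) = 10.3125, r(41/28) = 10029/784, r(47/28) = 12333/784, r(53/28) = 14997/784.
Sum = Δs · [r(17/28) + r(23/28) + r(29/28) + ...].
Sum ≈ 16.846.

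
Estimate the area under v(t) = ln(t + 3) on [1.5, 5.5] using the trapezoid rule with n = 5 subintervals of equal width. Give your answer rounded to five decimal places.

7.41665

Δt = (5.5 − 1.5)/5 = 0.8.
v(1.5) ≈ 1.50408, v(2.3) ≈ 1.66771, v(3.1) ≈ 1.80829, v(3.9) ≈ 1.93152, v(4.7) ≈ 2.04122, v(5.5) ≈ 2.14007.
T_5 = (Δt/2)·[v(t_0) + 2v(t_1) + ... + 2v(t_{4}) + v(t_5)].
Sum ≈ 7.41665.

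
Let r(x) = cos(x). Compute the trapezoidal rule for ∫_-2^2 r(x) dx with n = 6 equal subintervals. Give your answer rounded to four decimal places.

Δx = (2 − (-2))/6 = 2/3.
r(-2) ≈ -0.4161, r(-4/3) ≈ 0.2352, r(-2/3) ≈ 0.7859, r(0) ≈ 1.0000, r(2/3) ≈ 0.7859, r(4/3) ≈ 0.2352, r(2) ≈ -0.4161.
T_6 = (Δx/2)·[r(x_0) + 2r(x_1) + ... + 2r(x_{5}) + r(x_6)].
Sum ≈ 1.7507.

1.7507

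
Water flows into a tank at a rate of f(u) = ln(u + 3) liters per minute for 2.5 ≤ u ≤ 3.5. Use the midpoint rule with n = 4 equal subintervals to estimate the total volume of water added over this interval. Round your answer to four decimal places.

1.7907

Δu = (3.5 − 2.5)/4 = 0.25.
Midpoints: 2.625, 2.875, 3.125, 3.375.
f(2.625) ≈ 1.7272, f(2.875) ≈ 1.7707, f(3.125) ≈ 1.8124, f(3.375) ≈ 1.8524.
Sum = Δu · [f(2.625) + f(2.875) + f(3.125) + f(3.375)].
Sum ≈ 1.7907.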